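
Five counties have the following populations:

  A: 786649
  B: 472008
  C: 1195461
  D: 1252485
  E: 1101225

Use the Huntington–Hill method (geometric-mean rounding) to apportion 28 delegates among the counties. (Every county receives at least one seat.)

With divisor 172911: modified quotas A 4.549, B 2.730, C 6.914, D 7.244, E 6.369.
Geometric-mean thresholds: A √(4·5)=4.472, B √(2·3)=2.449, C √(6·7)=6.481, D √(7·8)=7.483, E √(6·7)=6.481.
Each quota rounded against its threshold gives A 5, B 3, C 7, D 7, E 6 (total 28).

A: 5, B: 3, C: 7, D: 7, E: 6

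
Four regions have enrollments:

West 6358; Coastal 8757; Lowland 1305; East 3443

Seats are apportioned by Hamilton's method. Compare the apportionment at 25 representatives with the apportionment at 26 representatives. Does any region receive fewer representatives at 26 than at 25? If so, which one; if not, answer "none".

At 25 seats: West 8, Coastal 11, Lowland 2, East 4.
At 26 seats: West 8, Coastal 11, Lowland 2, East 5.
No region's allocation decreased.

none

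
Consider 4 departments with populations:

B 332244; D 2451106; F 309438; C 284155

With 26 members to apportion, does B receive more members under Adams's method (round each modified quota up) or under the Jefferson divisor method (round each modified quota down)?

Adams

Adams: B 3, D 18, F 3, C 2.
Jefferson: B 2, D 20, F 2, C 2.
B gets 3 under Adams and 2 under Jefferson.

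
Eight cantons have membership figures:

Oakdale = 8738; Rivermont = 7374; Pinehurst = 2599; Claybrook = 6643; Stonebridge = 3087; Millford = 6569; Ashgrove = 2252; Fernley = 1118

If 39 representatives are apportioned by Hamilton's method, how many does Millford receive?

The standard divisor is 38380/39 ≈ 984.103.
Standard quotas: Oakdale 8.8792, Rivermont 7.4931, Pinehurst 2.6410, Claybrook 6.7503, Stonebridge 3.1369, Millford 6.6751, Ashgrove 2.2884, Fernley 1.1361.
Lower quotas: Oakdale 8, Rivermont 7, Pinehurst 2, Claybrook 6, Stonebridge 3, Millford 6, Ashgrove 2, Fernley 1 (sum 35, leaving 4 seats).
Remainders in descending order: Oakdale 0.8792, Claybrook 0.7503, Millford 0.6751, Pinehurst 0.6410, Rivermont 0.4931, Ashgrove 0.2884, Stonebridge 0.1369, Fernley 0.1361.
The surplus seats go to Oakdale, Claybrook, Millford, Pinehurst.
Millford receives 7.

7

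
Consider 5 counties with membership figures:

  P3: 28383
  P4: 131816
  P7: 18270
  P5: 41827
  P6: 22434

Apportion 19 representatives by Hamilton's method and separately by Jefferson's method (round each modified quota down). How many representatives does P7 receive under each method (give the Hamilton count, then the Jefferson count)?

2 and 1

Hamilton: P3 2, P4 10, P7 2, P5 3, P6 2.
Jefferson: P3 2, P4 11, P7 1, P5 3, P6 2.
P7 gets 2 under Hamilton and 1 under Jefferson.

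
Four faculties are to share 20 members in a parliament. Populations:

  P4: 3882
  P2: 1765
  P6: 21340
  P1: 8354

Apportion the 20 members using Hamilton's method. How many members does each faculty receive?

P4=2, P2=1, P6=12, P1=5

Standard divisor: 35341 ÷ 20 ≈ 1767.05.
Standard quotas: P4 2.1969, P2 0.9988, P6 12.0766, P1 4.7277.
Lower quotas: P4 2, P2 0, P6 12, P1 4 (sum 18, leaving 2 seats).
Remainders in descending order: P2 0.9988, P1 0.7277, P4 0.1969, P6 0.0766.
The surplus seats go to P2, P1.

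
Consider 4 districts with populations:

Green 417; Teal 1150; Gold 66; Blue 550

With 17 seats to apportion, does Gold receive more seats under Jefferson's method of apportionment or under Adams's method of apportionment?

Adams

Jefferson: Green 3, Teal 10, Gold 0, Blue 4.
Adams: Green 3, Teal 9, Gold 1, Blue 4.
Gold gets 0 under Jefferson and 1 under Adams.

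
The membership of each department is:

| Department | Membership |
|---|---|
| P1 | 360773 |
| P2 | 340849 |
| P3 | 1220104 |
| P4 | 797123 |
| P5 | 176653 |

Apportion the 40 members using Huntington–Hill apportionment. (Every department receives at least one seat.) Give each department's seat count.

P1: 5, P2: 5, P3: 17, P4: 11, P5: 2

With divisor 73049: modified quotas P1 4.939, P2 4.666, P3 16.703, P4 10.912, P5 2.418.
Geometric-mean thresholds: P1 √(4·5)=4.472, P2 √(4·5)=4.472, P3 √(16·17)=16.492, P4 √(10·11)=10.488, P5 √(2·3)=2.449.
Each quota rounded against its threshold gives P1 5, P2 5, P3 17, P4 11, P5 2 (total 40).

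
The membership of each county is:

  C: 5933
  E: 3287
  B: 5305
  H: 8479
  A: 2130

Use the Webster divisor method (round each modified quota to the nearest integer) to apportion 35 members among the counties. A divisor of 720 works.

C=8, E=5, B=7, H=12, A=3

With modified divisor 720: modified quotas C 8.240, E 4.565, B 7.368, H 11.776, A 2.958.
Rounding to the nearest integer: C 8, E 5, B 7, H 12, A 3 (total 35).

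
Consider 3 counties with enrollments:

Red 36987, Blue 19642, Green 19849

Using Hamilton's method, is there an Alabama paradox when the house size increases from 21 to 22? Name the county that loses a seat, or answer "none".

At 21 seats: Red 10, Blue 5, Green 6.
At 22 seats: Red 10, Blue 6, Green 6.
No county's allocation decreased.

none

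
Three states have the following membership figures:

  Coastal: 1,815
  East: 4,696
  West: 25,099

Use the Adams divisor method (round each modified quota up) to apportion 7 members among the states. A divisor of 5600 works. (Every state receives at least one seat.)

With modified divisor 5600: modified quotas Coastal 0.324, East 0.839, West 4.482.
Rounding up: Coastal 1, East 1, West 5 (total 7).

Coastal 1, East 1, West 5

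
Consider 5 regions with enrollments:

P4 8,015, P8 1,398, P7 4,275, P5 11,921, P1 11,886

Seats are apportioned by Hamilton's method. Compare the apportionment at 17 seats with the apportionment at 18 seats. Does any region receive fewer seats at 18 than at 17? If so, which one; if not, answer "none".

P8

At 17 seats: P4 4, P8 1, P7 2, P5 5, P1 5.
At 18 seats: P4 4, P8 0, P7 2, P5 6, P1 6.
P8 drops from 1 to 0.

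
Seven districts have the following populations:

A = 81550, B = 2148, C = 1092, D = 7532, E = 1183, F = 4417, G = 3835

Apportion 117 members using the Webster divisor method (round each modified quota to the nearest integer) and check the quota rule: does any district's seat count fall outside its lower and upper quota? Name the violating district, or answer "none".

Standard quotas: A 93.766, B 2.470, C 1.256, D 8.660, E 1.360, F 5.079, G 4.409.
Webster allocation: A 95, B 2, C 1, D 9, E 1, F 5, G 4.
A has quota 93.766 (lower 93, upper 94) but receives 95 — outside the quota interval.

A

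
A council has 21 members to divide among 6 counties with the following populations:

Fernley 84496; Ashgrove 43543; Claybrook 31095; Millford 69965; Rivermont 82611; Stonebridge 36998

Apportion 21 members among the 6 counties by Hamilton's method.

The standard divisor is 348708/21 ≈ 16605.143.
Standard quotas: Fernley 5.0885, Ashgrove 2.6223, Claybrook 1.8726, Millford 4.2135, Rivermont 4.9750, Stonebridge 2.2281.
Lower quotas: Fernley 5, Ashgrove 2, Claybrook 1, Millford 4, Rivermont 4, Stonebridge 2 (sum 18, leaving 3 seats).
Remainders in descending order: Rivermont 0.9750, Claybrook 0.8726, Ashgrove 0.6223, Stonebridge 0.2281, Millford 0.2135, Fernley 0.0885.
Largest remainders: Rivermont, Claybrook, Ashgrove receive the extra seats.

Fernley 5, Ashgrove 3, Claybrook 2, Millford 4, Rivermont 5, Stonebridge 2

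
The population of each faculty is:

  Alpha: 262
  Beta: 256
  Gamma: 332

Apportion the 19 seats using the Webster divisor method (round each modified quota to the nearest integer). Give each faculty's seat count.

Alpha: 6, Beta: 6, Gamma: 7

Standard divisor 850/19 ≈ 44.737; standard quotas: Alpha 5.856, Beta 5.722, Gamma 7.421.
Rounding to the nearest integer gives Alpha 6, Beta 6, Gamma 7 — total 19, matching the house size, so no adjustment is needed.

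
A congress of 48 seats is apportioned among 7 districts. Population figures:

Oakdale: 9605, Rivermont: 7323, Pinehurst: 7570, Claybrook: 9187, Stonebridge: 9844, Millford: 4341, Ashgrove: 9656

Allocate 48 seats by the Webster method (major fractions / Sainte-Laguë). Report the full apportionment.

Standard divisor 57526/48 ≈ 1198.458; standard quotas: Oakdale 8.014, Rivermont 6.110, Pinehurst 6.316, Claybrook 7.666, Stonebridge 8.214, Millford 3.622, Ashgrove 8.057.
Rounding to the nearest integer gives Oakdale 8, Rivermont 6, Pinehurst 6, Claybrook 8, Stonebridge 8, Millford 4, Ashgrove 8 — total 48, matching the house size, so no adjustment is needed.

Oakdale=8, Rivermont=6, Pinehurst=6, Claybrook=8, Stonebridge=8, Millford=4, Ashgrove=8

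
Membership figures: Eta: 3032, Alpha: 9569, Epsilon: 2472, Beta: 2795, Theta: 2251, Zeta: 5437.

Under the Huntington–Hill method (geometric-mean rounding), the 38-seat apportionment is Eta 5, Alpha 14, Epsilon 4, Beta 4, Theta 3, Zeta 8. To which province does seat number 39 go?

Priority for the next seat is population ÷ (√(s·(s+1))).
Priorities: Eta 553.565, Alpha 660.324, Epsilon 552.756, Beta 624.981, Theta 649.808, Zeta 640.757.
Highest priority: Alpha.

Alpha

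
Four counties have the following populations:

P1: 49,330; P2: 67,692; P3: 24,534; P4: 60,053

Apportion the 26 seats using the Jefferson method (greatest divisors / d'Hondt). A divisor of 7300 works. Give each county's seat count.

P1 6, P2 9, P3 3, P4 8

With modified divisor 7300: modified quotas P1 6.758, P2 9.273, P3 3.361, P4 8.226.
Rounding down: P1 6, P2 9, P3 3, P4 8 (total 26).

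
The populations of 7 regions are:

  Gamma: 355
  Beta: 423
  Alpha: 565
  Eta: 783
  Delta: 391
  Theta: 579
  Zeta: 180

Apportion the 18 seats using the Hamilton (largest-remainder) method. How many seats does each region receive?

Gamma=2, Beta=3, Alpha=3, Eta=4, Delta=2, Theta=3, Zeta=1

The standard divisor is 3276/18 = 182.
Standard quotas: Gamma 1.951, Beta 2.324, Alpha 3.104, Eta 4.302, Delta 2.148, Theta 3.181, Zeta 0.989.
Lower quotas: Gamma 1, Beta 2, Alpha 3, Eta 4, Delta 2, Theta 3, Zeta 0 (sum 15, leaving 3 seats).
Remainders in descending order: Zeta 0.989, Gamma 0.951, Beta 0.324, Eta 0.302, Theta 0.181, Delta 0.148, Alpha 0.104.
Largest remainders: Zeta, Gamma, Beta receive the extra seats.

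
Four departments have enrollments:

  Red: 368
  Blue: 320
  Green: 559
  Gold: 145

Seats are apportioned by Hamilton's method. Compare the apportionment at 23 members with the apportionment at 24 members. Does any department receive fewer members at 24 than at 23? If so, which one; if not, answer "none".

At 23 seats: Red 6, Blue 5, Green 9, Gold 3.
At 24 seats: Red 6, Blue 6, Green 10, Gold 2.
Gold drops from 3 to 2.

Gold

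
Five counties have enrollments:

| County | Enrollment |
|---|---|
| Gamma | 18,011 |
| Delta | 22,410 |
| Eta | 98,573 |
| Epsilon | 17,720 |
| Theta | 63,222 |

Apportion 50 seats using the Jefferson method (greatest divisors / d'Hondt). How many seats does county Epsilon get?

Standard divisor 219936/50 ≈ 4398.72; standard quotas: Gamma 4.095, Delta 5.095, Eta 22.409, Epsilon 4.028, Theta 14.373.
Rounding down gives 4, 5, 22, 4, 14 = 49 seats, so the divisor must be adjusted.
With modified divisor 4250: modified quotas Gamma 4.238, Delta 5.273, Eta 23.194, Epsilon 4.169, Theta 14.876.
Rounding down: Gamma 4, Delta 5, Eta 23, Epsilon 4, Theta 14 (total 50).
Epsilon receives 4.

4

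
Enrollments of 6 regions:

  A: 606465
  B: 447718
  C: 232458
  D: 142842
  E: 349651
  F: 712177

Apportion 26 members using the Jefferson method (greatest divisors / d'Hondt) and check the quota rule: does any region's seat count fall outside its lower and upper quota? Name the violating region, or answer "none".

none

Standard quotas: A 6.329, B 4.673, C 2.426, D 1.491, E 3.649, F 7.432.
Jefferson allocation: A 6, B 5, C 2, D 1, E 4, F 8.
Every allocation lies between the lower and upper quota.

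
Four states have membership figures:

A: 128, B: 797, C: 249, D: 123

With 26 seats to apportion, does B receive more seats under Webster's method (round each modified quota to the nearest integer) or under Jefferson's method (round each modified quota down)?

Webster: A 3, B 16, C 5, D 2.
Jefferson: A 2, B 17, C 5, D 2.
B gets 16 under Webster and 17 under Jefferson.

Jefferson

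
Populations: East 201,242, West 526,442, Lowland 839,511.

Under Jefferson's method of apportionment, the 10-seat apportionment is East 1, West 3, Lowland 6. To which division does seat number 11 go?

Priority for the next seat is population ÷ (current seats + 1).
Priorities: East 100621.000, West 131610.500, Lowland 119930.143.
Highest priority: West.

West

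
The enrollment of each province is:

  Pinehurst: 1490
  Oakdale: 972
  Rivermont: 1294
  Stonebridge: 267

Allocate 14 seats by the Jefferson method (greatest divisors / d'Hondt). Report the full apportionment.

Pinehurst 5; Oakdale 3; Rivermont 5; Stonebridge 1

Standard divisor 4023/14 ≈ 287.357; standard quotas: Pinehurst 5.185, Oakdale 3.383, Rivermont 4.503, Stonebridge 0.929.
Rounding down gives 5, 3, 4, 0 = 12 seats, so the divisor must be adjusted.
With modified divisor 250: modified quotas Pinehurst 5.960, Oakdale 3.888, Rivermont 5.176, Stonebridge 1.068.
Rounding down: Pinehurst 5, Oakdale 3, Rivermont 5, Stonebridge 1 (total 14).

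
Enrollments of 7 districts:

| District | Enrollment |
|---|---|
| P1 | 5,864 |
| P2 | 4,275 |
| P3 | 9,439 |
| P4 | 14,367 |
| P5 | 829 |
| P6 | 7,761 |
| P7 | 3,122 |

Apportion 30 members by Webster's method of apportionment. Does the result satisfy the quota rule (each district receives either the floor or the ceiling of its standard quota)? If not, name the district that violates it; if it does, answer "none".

none

Standard quotas: P1 3.853, P2 2.809, P3 6.202, P4 9.440, P5 0.545, P6 5.100, P7 2.051.
Webster allocation: P1 4, P2 3, P3 6, P4 9, P5 1, P6 5, P7 2.
Every allocation lies between the lower and upper quota.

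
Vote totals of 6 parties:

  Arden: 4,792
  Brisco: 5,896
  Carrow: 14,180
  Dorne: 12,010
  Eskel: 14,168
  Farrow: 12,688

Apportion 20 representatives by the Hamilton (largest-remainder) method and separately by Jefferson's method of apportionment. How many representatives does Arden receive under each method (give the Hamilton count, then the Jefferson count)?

2 and 1

Hamilton: Arden 2, Brisco 2, Carrow 4, Dorne 4, Eskel 4, Farrow 4.
Jefferson: Arden 1, Brisco 2, Carrow 5, Dorne 4, Eskel 4, Farrow 4.
Arden gets 2 under Hamilton and 1 under Jefferson.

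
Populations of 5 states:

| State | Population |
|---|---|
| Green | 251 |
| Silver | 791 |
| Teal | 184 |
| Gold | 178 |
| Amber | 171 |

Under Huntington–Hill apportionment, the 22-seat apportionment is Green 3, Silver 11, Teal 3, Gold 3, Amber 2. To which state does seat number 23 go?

Green

Priority for the next seat is population ÷ (√(s·(s+1))).
Priorities: Green 72.457, Silver 68.848, Teal 53.116, Gold 51.384, Amber 69.810.
Highest priority: Green.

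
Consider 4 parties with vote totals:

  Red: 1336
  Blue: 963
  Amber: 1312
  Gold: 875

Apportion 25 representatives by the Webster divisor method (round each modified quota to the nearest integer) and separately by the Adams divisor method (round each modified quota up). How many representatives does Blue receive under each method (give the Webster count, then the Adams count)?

Webster: Red 8, Blue 5, Amber 7, Gold 5.
Adams: Red 7, Blue 6, Amber 7, Gold 5.
Blue gets 5 under Webster and 6 under Adams.

5 and 6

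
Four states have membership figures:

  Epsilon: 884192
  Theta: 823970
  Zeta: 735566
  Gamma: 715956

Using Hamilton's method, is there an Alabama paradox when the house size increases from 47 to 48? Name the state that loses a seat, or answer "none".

At 47 seats: Epsilon 13, Theta 12, Zeta 11, Gamma 11.
At 48 seats: Epsilon 13, Theta 13, Zeta 11, Gamma 11.
No state's allocation decreased.

none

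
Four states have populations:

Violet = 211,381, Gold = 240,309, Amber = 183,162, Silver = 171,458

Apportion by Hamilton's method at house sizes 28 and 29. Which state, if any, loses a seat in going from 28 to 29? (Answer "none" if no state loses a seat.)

Amber

At 28 seats: Violet 7, Gold 8, Amber 7, Silver 6.
At 29 seats: Violet 8, Gold 9, Amber 6, Silver 6.
Amber drops from 7 to 6.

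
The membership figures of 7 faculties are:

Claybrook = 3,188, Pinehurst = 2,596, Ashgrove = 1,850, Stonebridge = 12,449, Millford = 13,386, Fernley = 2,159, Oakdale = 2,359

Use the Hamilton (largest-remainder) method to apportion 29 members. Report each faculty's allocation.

Claybrook 2; Pinehurst 2; Ashgrove 1; Stonebridge 10; Millford 10; Fernley 2; Oakdale 2

Total 37987; standard divisor 37987/29 ≈ 1309.897.
Standard quotas: Claybrook 2.4338, Pinehurst 1.9818, Ashgrove 1.4123, Stonebridge 9.5038, Millford 10.2191, Fernley 1.6482, Oakdale 1.8009.
Lower quotas: Claybrook 2, Pinehurst 1, Ashgrove 1, Stonebridge 9, Millford 10, Fernley 1, Oakdale 1 (sum 25, leaving 4 seats).
Remainders in descending order: Pinehurst 0.9818, Oakdale 0.8009, Fernley 0.6482, Stonebridge 0.5038, Claybrook 0.4338, Ashgrove 0.4123, Millford 0.2191.
The surplus seats go to Pinehurst, Oakdale, Fernley, Stonebridge.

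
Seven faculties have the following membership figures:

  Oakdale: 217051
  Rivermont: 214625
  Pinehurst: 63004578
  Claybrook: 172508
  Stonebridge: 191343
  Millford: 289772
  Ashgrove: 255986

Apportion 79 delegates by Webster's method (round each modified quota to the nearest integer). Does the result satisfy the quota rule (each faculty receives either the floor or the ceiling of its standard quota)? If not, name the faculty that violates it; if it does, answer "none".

Pinehurst

Standard quotas: Oakdale 0.266, Rivermont 0.264, Pinehurst 77.353, Claybrook 0.212, Stonebridge 0.235, Millford 0.356, Ashgrove 0.314.
Webster allocation: Oakdale 0, Rivermont 0, Pinehurst 79, Claybrook 0, Stonebridge 0, Millford 0, Ashgrove 0.
Pinehurst has quota 77.353 (lower 77, upper 78) but receives 79 — outside the quota interval.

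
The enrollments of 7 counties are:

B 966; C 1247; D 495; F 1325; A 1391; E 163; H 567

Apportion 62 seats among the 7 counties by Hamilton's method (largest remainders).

B: 10; C: 12; D: 5; F: 13; A: 14; E: 2; H: 6

Total 6154; standard divisor 6154/62 ≈ 99.258.
Standard quotas: B 9.732, C 12.563, D 4.987, F 13.349, A 14.014, E 1.642, H 5.712.
Lower quotas: B 9, C 12, D 4, F 13, A 14, E 1, H 5 (sum 58, leaving 4 seats).
Remainders in descending order: D 0.987, B 0.732, H 0.712, E 0.642, C 0.563, F 0.349, A 0.014.
Largest remainders: D, B, H, E receive the extra seats.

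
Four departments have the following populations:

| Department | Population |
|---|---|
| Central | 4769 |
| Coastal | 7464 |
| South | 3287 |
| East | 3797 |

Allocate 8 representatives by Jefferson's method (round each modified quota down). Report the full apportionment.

Central 2; Coastal 3; South 1; East 2

Standard divisor 19317/8 ≈ 2414.625; standard quotas: Central 1.975, Coastal 3.091, South 1.361, East 1.573.
Rounding down gives 1, 3, 1, 1 = 6 seats, so the divisor must be adjusted.
With modified divisor 1875.75: modified quotas Central 2.542, Coastal 3.979, South 1.752, East 2.024.
Rounding down: Central 2, Coastal 3, South 1, East 2 (total 8).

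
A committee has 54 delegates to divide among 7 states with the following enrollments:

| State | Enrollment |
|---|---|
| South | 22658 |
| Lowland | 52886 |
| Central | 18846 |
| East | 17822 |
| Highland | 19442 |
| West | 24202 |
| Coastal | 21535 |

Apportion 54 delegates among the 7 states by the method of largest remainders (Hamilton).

South=7; Lowland=16; Central=6; East=5; Highland=6; West=7; Coastal=7

The standard divisor is 177391/54 ≈ 3285.019.
Standard quotas: South 6.8974, Lowland 16.0991, Central 5.7370, East 5.4252, Highland 5.9184, West 7.3674, Coastal 6.5555.
Lower quotas: South 6, Lowland 16, Central 5, East 5, Highland 5, West 7, Coastal 6 (sum 50, leaving 4 seats).
Remainders in descending order: Highland 0.9184, South 0.8974, Central 0.7370, Coastal 0.5555, East 0.4252, West 0.3674, Lowland 0.0991.
The surplus seats go to Highland, South, Central, Coastal.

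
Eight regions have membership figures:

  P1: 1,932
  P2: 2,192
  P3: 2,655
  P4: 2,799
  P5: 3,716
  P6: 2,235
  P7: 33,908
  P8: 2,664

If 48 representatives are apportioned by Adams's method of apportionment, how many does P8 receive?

3

Standard divisor 52101/48 ≈ 1085.438; standard quotas: P1 1.780, P2 2.019, P3 2.446, P4 2.579, P5 3.424, P6 2.059, P7 31.239, P8 2.454.
Rounding up gives 2, 3, 3, 3, 4, 3, 32, 3 = 53 seats, so the divisor must be adjusted.
With modified divisor 1200: modified quotas P1 1.610, P2 1.827, P3 2.212, P4 2.333, P5 3.097, P6 1.863, P7 28.257, P8 2.220.
Rounding up: P1 2, P2 2, P3 3, P4 3, P5 4, P6 2, P7 29, P8 3 (total 48).
P8 receives 3.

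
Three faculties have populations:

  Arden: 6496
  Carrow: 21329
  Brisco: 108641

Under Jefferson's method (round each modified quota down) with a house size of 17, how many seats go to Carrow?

2

Standard divisor 136466/17 ≈ 8027.412; standard quotas: Arden 0.809, Carrow 2.657, Brisco 13.534.
Rounding down gives 0, 2, 13 = 15 seats, so the divisor must be adjusted.
With modified divisor 7200: modified quotas Arden 0.902, Carrow 2.962, Brisco 15.089.
Rounding down: Arden 0, Carrow 2, Brisco 15 (total 17).
Carrow receives 2.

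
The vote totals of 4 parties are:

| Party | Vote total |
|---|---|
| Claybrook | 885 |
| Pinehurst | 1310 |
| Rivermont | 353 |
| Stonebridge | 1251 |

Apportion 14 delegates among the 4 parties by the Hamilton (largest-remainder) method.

Standard divisor: 3799 ÷ 14 ≈ 271.357.
Standard quotas: Claybrook 3.261, Pinehurst 4.828, Rivermont 1.301, Stonebridge 4.610.
Lower quotas: Claybrook 3, Pinehurst 4, Rivermont 1, Stonebridge 4 (sum 12, leaving 2 seats).
Remainders in descending order: Pinehurst 0.828, Stonebridge 0.610, Rivermont 0.301, Claybrook 0.261.
The surplus seats go to Pinehurst, Stonebridge.

Claybrook 3, Pinehurst 5, Rivermont 1, Stonebridge 5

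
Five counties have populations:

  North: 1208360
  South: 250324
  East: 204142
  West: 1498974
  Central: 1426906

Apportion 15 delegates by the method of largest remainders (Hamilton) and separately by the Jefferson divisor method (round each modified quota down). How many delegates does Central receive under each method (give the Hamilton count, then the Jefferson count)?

4 and 5

Hamilton: North 4, South 1, East 1, West 5, Central 4.
Jefferson: North 4, South 1, East 0, West 5, Central 5.
Central gets 4 under Hamilton and 5 under Jefferson.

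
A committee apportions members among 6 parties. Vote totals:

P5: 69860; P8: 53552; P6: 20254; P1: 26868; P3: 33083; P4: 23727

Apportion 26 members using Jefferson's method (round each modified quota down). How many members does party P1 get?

Standard divisor 227344/26 ≈ 8744; standard quotas: P5 7.989, P8 6.124, P6 2.316, P1 3.073, P3 3.784, P4 2.714.
Rounding down gives 7, 6, 2, 3, 3, 2 = 23 seats, so the divisor must be adjusted.
With modified divisor 7800: modified quotas P5 8.956, P8 6.866, P6 2.597, P1 3.445, P3 4.241, P4 3.042.
Rounding down: P5 8, P8 6, P6 2, P1 3, P3 4, P4 3 (total 26).
P1 receives 3.

3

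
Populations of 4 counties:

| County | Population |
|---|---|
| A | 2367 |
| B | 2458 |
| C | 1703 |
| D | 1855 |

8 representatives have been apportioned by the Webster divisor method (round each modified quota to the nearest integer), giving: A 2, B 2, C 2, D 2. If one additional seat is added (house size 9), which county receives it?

B

Priority for the next seat is population ÷ (current seats + 0.5).
Priorities: A 946.800, B 983.200, C 681.200, D 742.000.
Highest priority: B.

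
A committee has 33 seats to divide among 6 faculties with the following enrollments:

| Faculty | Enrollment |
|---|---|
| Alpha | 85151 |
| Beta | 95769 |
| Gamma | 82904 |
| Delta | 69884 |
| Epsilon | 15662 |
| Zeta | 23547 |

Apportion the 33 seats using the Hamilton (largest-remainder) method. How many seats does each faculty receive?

Standard divisor: 372917 ÷ 33 ≈ 11300.515.
Standard quotas: Alpha 7.5351, Beta 8.4747, Gamma 7.3363, Delta 6.1841, Epsilon 1.3860, Zeta 2.0837.
Lower quotas: Alpha 7, Beta 8, Gamma 7, Delta 6, Epsilon 1, Zeta 2 (sum 31, leaving 2 seats).
Remainders in descending order: Alpha 0.5351, Beta 0.4747, Epsilon 0.3860, Gamma 0.3363, Delta 0.1841, Zeta 0.0837.
Largest remainders: Alpha, Beta receive the extra seats.

Alpha 8; Beta 9; Gamma 7; Delta 6; Epsilon 1; Zeta 2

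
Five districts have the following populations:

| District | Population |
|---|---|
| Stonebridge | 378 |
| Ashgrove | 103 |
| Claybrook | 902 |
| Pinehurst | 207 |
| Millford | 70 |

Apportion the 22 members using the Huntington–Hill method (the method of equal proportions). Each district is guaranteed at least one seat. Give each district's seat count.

With divisor 76: modified quotas Stonebridge 4.974, Ashgrove 1.355, Claybrook 11.868, Pinehurst 2.724, Millford 0.921.
Geometric-mean thresholds: Stonebridge √(4·5)=4.472, Ashgrove √(1·2)=1.414, Claybrook √(11·12)=11.489, Pinehurst √(2·3)=2.449, Millford (min 1).
Each quota rounded against its threshold gives Stonebridge 5, Ashgrove 1, Claybrook 12, Pinehurst 3, Millford 1 (total 22).

Stonebridge: 5, Ashgrove: 1, Claybrook: 12, Pinehurst: 3, Millford: 1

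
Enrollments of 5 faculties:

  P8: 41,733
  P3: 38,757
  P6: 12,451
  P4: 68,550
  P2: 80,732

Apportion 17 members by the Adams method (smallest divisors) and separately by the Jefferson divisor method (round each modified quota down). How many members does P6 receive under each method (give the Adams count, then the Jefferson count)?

Adams: P8 3, P3 3, P6 1, P4 5, P2 5.
Jefferson: P8 3, P3 3, P6 0, P4 5, P2 6.
P6 gets 1 under Adams and 0 under Jefferson.

1 and 0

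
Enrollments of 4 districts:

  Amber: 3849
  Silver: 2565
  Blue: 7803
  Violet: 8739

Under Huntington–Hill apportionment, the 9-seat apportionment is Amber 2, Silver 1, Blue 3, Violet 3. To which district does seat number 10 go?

Priority for the next seat is population ÷ (√(s·(s+1))).
Priorities: Amber 1571.348, Silver 1813.729, Blue 2252.532, Violet 2522.732.
Highest priority: Violet.

Violet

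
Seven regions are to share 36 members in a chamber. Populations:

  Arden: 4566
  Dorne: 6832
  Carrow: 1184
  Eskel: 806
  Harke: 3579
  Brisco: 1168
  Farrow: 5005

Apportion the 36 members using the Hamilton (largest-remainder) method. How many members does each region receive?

The standard divisor is 23140/36 ≈ 642.778.
Standard quotas: Arden 7.1035, Dorne 10.6289, Carrow 1.8420, Eskel 1.2539, Harke 5.5680, Brisco 1.8171, Farrow 7.7865.
Lower quotas: Arden 7, Dorne 10, Carrow 1, Eskel 1, Harke 5, Brisco 1, Farrow 7 (sum 32, leaving 4 seats).
Remainders in descending order: Carrow 0.8420, Brisco 0.8171, Farrow 0.7865, Dorne 0.6289, Harke 0.5680, Eskel 0.2539, Arden 0.1035.
The surplus seats go to Carrow, Brisco, Farrow, Dorne.

Arden: 7, Dorne: 11, Carrow: 2, Eskel: 1, Harke: 5, Brisco: 2, Farrow: 8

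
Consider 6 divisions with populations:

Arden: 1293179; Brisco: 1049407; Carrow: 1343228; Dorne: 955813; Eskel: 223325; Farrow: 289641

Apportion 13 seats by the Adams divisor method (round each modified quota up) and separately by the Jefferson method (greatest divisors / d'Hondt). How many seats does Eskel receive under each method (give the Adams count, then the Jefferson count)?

1 and 0

Adams: Arden 3, Brisco 3, Carrow 3, Dorne 2, Eskel 1, Farrow 1.
Jefferson: Arden 4, Brisco 3, Carrow 4, Dorne 2, Eskel 0, Farrow 0.
Eskel gets 1 under Adams and 0 under Jefferson.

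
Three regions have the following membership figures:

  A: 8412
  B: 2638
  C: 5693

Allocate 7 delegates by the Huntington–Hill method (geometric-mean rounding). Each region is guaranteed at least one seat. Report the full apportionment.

With divisor 2376: modified quotas A 3.540, B 1.110, C 2.396.
Geometric-mean thresholds: A √(3·4)=3.464, B √(1·2)=1.414, C √(2·3)=2.449.
Each quota rounded against its threshold gives A 4, B 1, C 2 (total 7).

A 4; B 1; C 2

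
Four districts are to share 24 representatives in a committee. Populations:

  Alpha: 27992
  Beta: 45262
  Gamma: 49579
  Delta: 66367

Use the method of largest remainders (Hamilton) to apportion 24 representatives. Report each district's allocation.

Standard divisor: 189200 ÷ 24 ≈ 7883.333.
Standard quotas: Alpha 3.5508, Beta 5.7415, Gamma 6.2891, Delta 8.4186.
Lower quotas: Alpha 3, Beta 5, Gamma 6, Delta 8 (sum 22, leaving 2 seats).
Remainders in descending order: Beta 0.7415, Alpha 0.5508, Delta 0.4186, Gamma 0.2891.
The surplus seats go to Beta, Alpha.

Alpha=4, Beta=6, Gamma=6, Delta=8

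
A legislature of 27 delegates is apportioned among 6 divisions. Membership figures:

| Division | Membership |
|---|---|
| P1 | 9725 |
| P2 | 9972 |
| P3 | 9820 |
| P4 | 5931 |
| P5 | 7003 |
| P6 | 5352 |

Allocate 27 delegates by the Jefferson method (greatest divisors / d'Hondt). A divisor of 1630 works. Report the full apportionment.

With modified divisor 1630: modified quotas P1 5.966, P2 6.118, P3 6.025, P4 3.639, P5 4.296, P6 3.283.
Rounding down: P1 5, P2 6, P3 6, P4 3, P5 4, P6 3 (total 27).

P1=5; P2=6; P3=6; P4=3; P5=4; P6=3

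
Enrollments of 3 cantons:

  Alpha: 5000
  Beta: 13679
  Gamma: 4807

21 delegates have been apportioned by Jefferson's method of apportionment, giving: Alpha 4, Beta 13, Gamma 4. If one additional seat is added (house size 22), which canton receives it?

Priority for the next seat is population ÷ (current seats + 1).
Priorities: Alpha 1000.000, Beta 977.071, Gamma 961.400.
Highest priority: Alpha.

Alpha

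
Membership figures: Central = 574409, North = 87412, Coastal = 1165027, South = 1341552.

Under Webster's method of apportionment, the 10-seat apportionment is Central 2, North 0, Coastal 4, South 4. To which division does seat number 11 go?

South

Priority for the next seat is population ÷ (current seats + 0.5).
Priorities: Central 229763.600, North 174824.000, Coastal 258894.889, South 298122.667.
Highest priority: South.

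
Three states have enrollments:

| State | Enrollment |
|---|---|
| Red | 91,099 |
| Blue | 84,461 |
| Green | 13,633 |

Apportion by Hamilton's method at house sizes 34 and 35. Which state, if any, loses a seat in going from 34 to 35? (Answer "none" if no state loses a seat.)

At 34 seats: Red 16, Blue 15, Green 3.
At 35 seats: Red 17, Blue 16, Green 2.
Green drops from 3 to 2.

Green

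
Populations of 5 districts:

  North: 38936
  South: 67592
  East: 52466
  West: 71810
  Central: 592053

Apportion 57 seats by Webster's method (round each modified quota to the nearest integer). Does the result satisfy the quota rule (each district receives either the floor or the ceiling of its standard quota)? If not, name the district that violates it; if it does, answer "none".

Standard quotas: North 2.697, South 4.682, East 3.634, West 4.974, Central 41.012.
Webster allocation: North 3, South 5, East 4, West 5, Central 40.
Central has quota 41.012 (lower 41, upper 42) but receives 40 — outside the quota interval.

Central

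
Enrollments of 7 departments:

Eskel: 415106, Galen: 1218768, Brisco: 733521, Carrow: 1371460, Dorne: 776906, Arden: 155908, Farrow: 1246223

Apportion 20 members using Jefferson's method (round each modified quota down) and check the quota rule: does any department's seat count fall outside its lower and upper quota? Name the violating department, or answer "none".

none

Standard quotas: Eskel 1.403, Galen 4.119, Brisco 2.479, Carrow 4.635, Dorne 2.626, Arden 0.527, Farrow 4.212.
Jefferson allocation: Eskel 1, Galen 4, Brisco 2, Carrow 5, Dorne 3, Arden 0, Farrow 5.
Every allocation lies between the lower and upper quota.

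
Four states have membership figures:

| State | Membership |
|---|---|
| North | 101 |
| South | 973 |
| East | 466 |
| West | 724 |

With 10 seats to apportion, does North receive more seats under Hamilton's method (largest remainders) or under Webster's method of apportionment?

Hamilton

Hamilton: North 1, South 4, East 2, West 3.
Webster: North 0, South 5, East 2, West 3.
North gets 1 under Hamilton and 0 under Webster.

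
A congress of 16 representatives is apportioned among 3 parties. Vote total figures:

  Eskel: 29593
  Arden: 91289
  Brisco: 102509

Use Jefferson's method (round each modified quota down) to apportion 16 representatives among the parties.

Eskel=2; Arden=7; Brisco=7

Standard divisor 223391/16 ≈ 13961.938; standard quotas: Eskel 2.120, Arden 6.538, Brisco 7.342.
Rounding down gives 2, 6, 7 = 15 seats, so the divisor must be adjusted.
With modified divisor 12900: modified quotas Eskel 2.294, Arden 7.077, Brisco 7.946.
Rounding down: Eskel 2, Arden 7, Brisco 7 (total 16).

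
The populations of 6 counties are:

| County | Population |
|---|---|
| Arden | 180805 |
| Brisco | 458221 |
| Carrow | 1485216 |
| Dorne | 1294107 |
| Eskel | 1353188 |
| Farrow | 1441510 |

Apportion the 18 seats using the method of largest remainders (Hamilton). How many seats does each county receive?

Total 6213047; standard divisor 6213047/18 ≈ 345169.278.
Standard quotas: Arden 0.5238, Brisco 1.3275, Carrow 4.3029, Dorne 3.7492, Eskel 3.9204, Farrow 4.1762.
Lower quotas: Arden 0, Brisco 1, Carrow 4, Dorne 3, Eskel 3, Farrow 4 (sum 15, leaving 3 seats).
Remainders in descending order: Eskel 0.9204, Dorne 0.7492, Arden 0.5238, Brisco 0.3275, Carrow 0.3029, Farrow 0.1762.
Largest remainders: Eskel, Dorne, Arden receive the extra seats.

Arden 1; Brisco 1; Carrow 4; Dorne 4; Eskel 4; Farrow 4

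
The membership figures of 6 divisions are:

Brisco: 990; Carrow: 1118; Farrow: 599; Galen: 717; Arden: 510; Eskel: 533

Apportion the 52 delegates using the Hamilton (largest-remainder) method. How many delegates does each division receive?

Brisco=12, Carrow=13, Farrow=7, Galen=8, Arden=6, Eskel=6

Total 4467; standard divisor 4467/52 ≈ 85.904.
Standard quotas: Brisco 11.525, Carrow 13.015, Farrow 6.973, Galen 8.347, Arden 5.937, Eskel 6.205.
Lower quotas: Brisco 11, Carrow 13, Farrow 6, Galen 8, Arden 5, Eskel 6 (sum 49, leaving 3 seats).
Remainders in descending order: Farrow 0.973, Arden 0.937, Brisco 0.525, Galen 0.347, Eskel 0.205, Carrow 0.015.
The surplus seats go to Farrow, Arden, Brisco.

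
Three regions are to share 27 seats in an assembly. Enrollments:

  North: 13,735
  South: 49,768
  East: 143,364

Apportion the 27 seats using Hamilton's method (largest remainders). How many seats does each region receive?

Standard divisor: 206867 ÷ 27 ≈ 7661.741.
Standard quotas: North 1.7927, South 6.4957, East 18.7117.
Lower quotas: North 1, South 6, East 18 (sum 25, leaving 2 seats).
Remainders in descending order: North 0.7927, East 0.7117, South 0.4957.
The surplus seats go to North, East.

North: 2, South: 6, East: 19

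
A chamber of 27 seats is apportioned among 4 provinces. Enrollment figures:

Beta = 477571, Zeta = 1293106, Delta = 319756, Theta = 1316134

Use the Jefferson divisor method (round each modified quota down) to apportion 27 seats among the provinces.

Beta 4, Zeta 10, Delta 2, Theta 11

Standard divisor 3406567/27 ≈ 126169.148; standard quotas: Beta 3.785, Zeta 10.249, Delta 2.534, Theta 10.432.
Rounding down gives 3, 10, 2, 10 = 25 seats, so the divisor must be adjusted.
With modified divisor 118500: modified quotas Beta 4.030, Zeta 10.912, Delta 2.698, Theta 11.107.
Rounding down: Beta 4, Zeta 10, Delta 2, Theta 11 (total 27).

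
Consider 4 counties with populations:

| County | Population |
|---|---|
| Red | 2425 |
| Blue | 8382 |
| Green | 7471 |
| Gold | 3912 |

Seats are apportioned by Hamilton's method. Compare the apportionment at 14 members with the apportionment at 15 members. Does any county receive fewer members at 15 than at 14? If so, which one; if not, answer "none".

Red

At 14 seats: Red 2, Blue 5, Green 5, Gold 2.
At 15 seats: Red 1, Blue 6, Green 5, Gold 3.
Red drops from 2 to 1.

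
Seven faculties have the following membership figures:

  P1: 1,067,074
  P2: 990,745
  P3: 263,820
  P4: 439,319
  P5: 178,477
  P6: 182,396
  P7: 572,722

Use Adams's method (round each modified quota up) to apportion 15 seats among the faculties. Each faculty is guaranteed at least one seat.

Standard divisor 3694553/15 ≈ 246303.533; standard quotas: P1 4.332, P2 4.022, P3 1.071, P4 1.784, P5 0.725, P6 0.741, P7 2.325.
Rounding up gives 5, 5, 2, 2, 1, 1, 3 = 19 seats, so the divisor must be adjusted.
With modified divisor 308300: modified quotas P1 3.461, P2 3.214, P3 0.856, P4 1.425, P5 0.579, P6 0.592, P7 1.858.
Rounding up: P1 4, P2 4, P3 1, P4 2, P5 1, P6 1, P7 2 (total 15).

P1 4, P2 4, P3 1, P4 2, P5 1, P6 1, P7 2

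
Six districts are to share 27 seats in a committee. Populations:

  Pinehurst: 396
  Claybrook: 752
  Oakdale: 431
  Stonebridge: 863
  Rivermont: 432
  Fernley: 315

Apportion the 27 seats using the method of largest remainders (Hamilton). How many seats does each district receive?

The standard divisor is 3189/27 ≈ 118.111.
Standard quotas: Pinehurst 3.353, Claybrook 6.367, Oakdale 3.649, Stonebridge 7.307, Rivermont 3.658, Fernley 2.667.
Lower quotas: Pinehurst 3, Claybrook 6, Oakdale 3, Stonebridge 7, Rivermont 3, Fernley 2 (sum 24, leaving 3 seats).
Remainders in descending order: Fernley 0.667, Rivermont 0.658, Oakdale 0.649, Claybrook 0.367, Pinehurst 0.353, Stonebridge 0.307.
The surplus seats go to Fernley, Rivermont, Oakdale.

Pinehurst 3, Claybrook 6, Oakdale 4, Stonebridge 7, Rivermont 4, Fernley 3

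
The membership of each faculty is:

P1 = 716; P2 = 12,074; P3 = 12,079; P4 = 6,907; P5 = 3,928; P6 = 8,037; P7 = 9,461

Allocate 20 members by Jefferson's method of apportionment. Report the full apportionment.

P1=0, P2=5, P3=5, P4=2, P5=1, P6=3, P7=4

Standard divisor 53202/20 ≈ 2660.1; standard quotas: P1 0.269, P2 4.539, P3 4.541, P4 2.597, P5 1.477, P6 3.021, P7 3.557.
Rounding down gives 0, 4, 4, 2, 1, 3, 3 = 17 seats, so the divisor must be adjusted.
With modified divisor 2330: modified quotas P1 0.307, P2 5.182, P3 5.184, P4 2.964, P5 1.686, P6 3.449, P7 4.061.
Rounding down: P1 0, P2 5, P3 5, P4 2, P5 1, P6 3, P7 4 (total 20).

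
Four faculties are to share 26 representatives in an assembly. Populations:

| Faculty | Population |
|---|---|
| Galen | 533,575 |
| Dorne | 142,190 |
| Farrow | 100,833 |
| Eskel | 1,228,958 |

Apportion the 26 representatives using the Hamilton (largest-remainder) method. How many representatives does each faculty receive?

Standard divisor: 2005556 ÷ 26 ≈ 77136.769.
Standard quotas: Galen 6.9173, Dorne 1.8433, Farrow 1.3072, Eskel 15.9322.
Lower quotas: Galen 6, Dorne 1, Farrow 1, Eskel 15 (sum 23, leaving 3 seats).
Remainders in descending order: Eskel 0.9322, Galen 0.9173, Dorne 0.8433, Farrow 0.3072.
Largest remainders: Eskel, Galen, Dorne receive the extra seats.

Galen 7; Dorne 2; Farrow 1; Eskel 16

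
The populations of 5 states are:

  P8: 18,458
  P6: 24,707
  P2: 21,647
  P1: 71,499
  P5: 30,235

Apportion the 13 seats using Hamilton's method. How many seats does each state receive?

P8=1, P6=2, P2=2, P1=6, P5=2

Total 166546; standard divisor 166546/13 ≈ 12811.231.
Standard quotas: P8 1.4408, P6 1.9285, P2 1.6897, P1 5.5810, P5 2.3600.
Lower quotas: P8 1, P6 1, P2 1, P1 5, P5 2 (sum 10, leaving 3 seats).
Remainders in descending order: P6 0.9285, P2 0.6897, P1 0.5810, P8 0.4408, P5 0.3600.
The surplus seats go to P6, P2, P1.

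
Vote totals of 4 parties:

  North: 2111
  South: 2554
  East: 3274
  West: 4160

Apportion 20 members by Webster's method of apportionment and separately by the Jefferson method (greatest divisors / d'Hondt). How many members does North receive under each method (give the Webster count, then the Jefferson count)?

4 and 3

Webster: North 4, South 4, East 5, West 7.
Jefferson: North 3, South 4, East 6, West 7.
North gets 4 under Webster and 3 under Jefferson.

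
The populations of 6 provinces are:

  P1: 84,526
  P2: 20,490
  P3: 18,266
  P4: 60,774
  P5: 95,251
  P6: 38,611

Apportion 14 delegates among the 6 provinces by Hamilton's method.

The standard divisor is 317918/14 ≈ 22708.429.
Standard quotas: P1 3.7222, P2 0.9023, P3 0.8044, P4 2.6763, P5 4.1945, P6 1.7003.
Lower quotas: P1 3, P2 0, P3 0, P4 2, P5 4, P6 1 (sum 10, leaving 4 seats).
Remainders in descending order: P2 0.9023, P3 0.8044, P1 0.7222, P6 0.7003, P4 0.6763, P5 0.1945.
Largest remainders: P2, P3, P1, P6 receive the extra seats.

P1=4, P2=1, P3=1, P4=2, P5=4, P6=2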